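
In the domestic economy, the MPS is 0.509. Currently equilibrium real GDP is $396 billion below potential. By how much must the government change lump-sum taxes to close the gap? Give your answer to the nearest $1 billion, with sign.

−$411 billion

MPC = 1 − MPS = 1 − 0.509 = 0.491.
Spending multiplier = 1/(1 − MPC) = 1/(1 − 0.491) = 1/0.509 ≈ 1.965.
Tax multiplier = −c·k = −0.491/0.509 ≈ −0.965. Need ΔY = +$396 billion, so ΔT = ΔY/(−c·k) = −(+$396 billion) × 0.509 / 0.491 ≈ −$411 billion.
The government should cut lump-sum taxes by $411 billion.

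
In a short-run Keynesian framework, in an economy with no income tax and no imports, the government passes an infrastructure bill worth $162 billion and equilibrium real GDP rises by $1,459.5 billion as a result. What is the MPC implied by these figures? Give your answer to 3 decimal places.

Implied spending multiplier k = ΔY/ΔG = 1,459.5/162 ≈ 9.0093.
Since k = 1/(1 − MPC), MPC = 1 − 1/k = 1 − ΔG/ΔY = 1 − 162/1,459.5 ≈ 0.889.

0.889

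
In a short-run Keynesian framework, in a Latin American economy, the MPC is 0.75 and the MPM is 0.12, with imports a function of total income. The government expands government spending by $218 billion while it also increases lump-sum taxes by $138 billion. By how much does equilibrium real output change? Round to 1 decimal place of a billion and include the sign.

Expenditure multiplier = 1/(1 − c + m) = 1/(1 − 0.75 + 0.12) = 1/0.37 ≈ 2.703.
ΔG contributes k·ΔG = (+$218 billion) / 0.37 ≈ +$589.2 billion.
ΔT of +$138 billion changes first-round spending by −c·ΔT = −$103.5 billion, contributing k·(−c·ΔT) = (−$103.5 billion) / 0.37 ≈ −$279.7 billion.
Net ΔY = k(ΔG − c·ΔT) = (+$114.5 billion) / 0.37 ≈ +$309.5 billion.

+$309.5 billion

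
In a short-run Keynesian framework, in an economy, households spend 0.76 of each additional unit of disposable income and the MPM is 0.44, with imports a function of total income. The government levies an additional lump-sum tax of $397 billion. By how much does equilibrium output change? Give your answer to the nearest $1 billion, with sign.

A lump-sum tax change of +$397 billion shifts disposable income by −$397 billion; first-round consumption changes by −c × ΔT = −0.76 × (+$397 billion) = −$301.72 billion.
Expenditure multiplier = 1/(1 − c + m) = 1/(1 − 0.76 + 0.44) = 1/0.68 ≈ 1.471.
The tax multiplier is −c × k ≈ −1.118, so ΔY = k × (−c·ΔT) = (−$301.72 billion) / 0.68 ≈ −$444 billion.

−$444 billion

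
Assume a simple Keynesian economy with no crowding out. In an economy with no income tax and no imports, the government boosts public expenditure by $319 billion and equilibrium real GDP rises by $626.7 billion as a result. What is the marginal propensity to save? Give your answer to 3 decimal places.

0.509

Implied spending multiplier k = ΔY/ΔG = 626.7/319 ≈ 1.9646.
Since k = 1/(1 − MPC), MPC = 1 − 1/k = 1 − ΔG/ΔY = 1 − 319/626.7 ≈ 0.491.
MPS = 1 − MPC = 0.509.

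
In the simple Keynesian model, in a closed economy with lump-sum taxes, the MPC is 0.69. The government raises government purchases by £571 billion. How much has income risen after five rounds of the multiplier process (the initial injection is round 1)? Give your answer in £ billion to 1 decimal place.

Round 1 adds ΔG = £571 billion; each later round is MPC = 0.69 times the previous.
After 5 rounds: 571 + 393.99 + 271.8531 + 187.578639 + 129.42926091 = ΔG·(1 − c^5)/(1 − c) = 571 × (1 − 0.1564031349)/0.31 ≈ £1,553.9 billion.

£1,553.9 billion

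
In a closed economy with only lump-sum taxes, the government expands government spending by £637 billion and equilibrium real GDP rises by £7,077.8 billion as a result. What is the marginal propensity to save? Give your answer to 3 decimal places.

0.090

Implied spending multiplier k = ΔY/ΔG = 7,077.8/637 ≈ 11.1111.
Since k = 1/(1 − MPC), MPC = 1 − 1/k = 1 − ΔG/ΔY = 1 − 637/7,077.8 ≈ 0.910.
MPS = 1 − MPC = 0.090.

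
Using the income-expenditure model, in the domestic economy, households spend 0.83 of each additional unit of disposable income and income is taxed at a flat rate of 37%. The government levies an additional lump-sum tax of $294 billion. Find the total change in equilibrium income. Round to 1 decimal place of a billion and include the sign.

−$511.5 billion

A lump-sum tax change of +$294 billion shifts disposable income by −$294 billion; first-round consumption changes by −c × ΔT = −0.83 × (+$294 billion) = −$244.02 billion.
Expenditure multiplier = 1/(1 − c(1−t)) = 1/(1 − 0.83×0.63) = 1/0.4771 ≈ 2.096.
The tax multiplier is −c × k ≈ −1.74, so ΔY = k × (−c·ΔT) = (−$244.02 billion) / 0.4771 ≈ −$511.5 billion.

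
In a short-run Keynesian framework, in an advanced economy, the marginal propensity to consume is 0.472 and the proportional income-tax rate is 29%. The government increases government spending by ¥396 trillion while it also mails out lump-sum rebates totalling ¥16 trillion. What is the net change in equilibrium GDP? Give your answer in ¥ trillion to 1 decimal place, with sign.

Expenditure multiplier = 1/(1 − c(1−t)) = 1/(1 − 0.472×0.71) = 1/0.66488 ≈ 1.504.
ΔG contributes k·ΔG = (+¥396 trillion) / 0.66488 ≈ +¥595.6 trillion.
ΔT of −¥16 trillion changes first-round spending by −c·ΔT = +¥7.552 trillion, contributing k·(−c·ΔT) = (+¥7.552 trillion) / 0.66488 ≈ +¥11.4 trillion.
Net ΔY = k(ΔG − c·ΔT) = (+¥403.552 trillion) / 0.66488 ≈ +¥607 trillion.

+¥607.0 trillion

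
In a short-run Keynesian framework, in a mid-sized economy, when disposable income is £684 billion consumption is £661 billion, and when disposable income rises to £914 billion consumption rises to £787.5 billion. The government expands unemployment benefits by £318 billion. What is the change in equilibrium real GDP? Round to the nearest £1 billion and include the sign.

+£389 billion

MPC = ΔC/ΔYd = (787.5 − 661)/(914 − 684) = 126.5/230 = 0.55.
The transfer change shifts disposable income by +£318 billion, so first-round consumption changes by c·ΔTR = 0.55 × (+£318 billion) = +£174.9 billion.
Expenditure multiplier = 1/(1 − MPC) = 1/(1 − 0.55) = 1/0.45 ≈ 2.222.
The transfer multiplier is c × k ≈ 1.222, so ΔY = k × (c·ΔTR) = (+£174.9 billion) / 0.45 ≈ +£389 billion.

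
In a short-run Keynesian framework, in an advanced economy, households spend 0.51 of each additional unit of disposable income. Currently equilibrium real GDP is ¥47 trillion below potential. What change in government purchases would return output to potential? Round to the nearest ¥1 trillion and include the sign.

Spending multiplier = 1/(1 − MPC) = 1/(1 − 0.51) = 1/0.49 ≈ 2.041.
Need ΔY = +¥47 trillion, so ΔG = ΔY/k = (+¥47 trillion) × 0.49 ≈ +¥23 trillion.
The government should increase government purchases by ¥23 trillion.

+¥23 trillion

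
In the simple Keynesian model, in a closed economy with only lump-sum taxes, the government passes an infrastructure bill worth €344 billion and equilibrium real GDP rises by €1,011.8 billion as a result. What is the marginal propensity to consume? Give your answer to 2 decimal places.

Implied spending multiplier k = ΔY/ΔG = 1,011.8/344 ≈ 2.9413.
Since k = 1/(1 − MPC), MPC = 1 − 1/k = 1 − ΔG/ΔY = 1 − 344/1,011.8 ≈ 0.66.

0.66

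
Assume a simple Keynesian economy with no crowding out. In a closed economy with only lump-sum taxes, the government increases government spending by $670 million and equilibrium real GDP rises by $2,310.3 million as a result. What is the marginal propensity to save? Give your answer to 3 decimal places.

Implied spending multiplier k = ΔY/ΔG = 2,310.3/670 ≈ 3.4482.
Since k = 1/(1 − MPC), MPC = 1 − 1/k = 1 − ΔG/ΔY = 1 − 670/2,310.3 ≈ 0.710.
MPS = 1 − MPC = 0.290.

0.290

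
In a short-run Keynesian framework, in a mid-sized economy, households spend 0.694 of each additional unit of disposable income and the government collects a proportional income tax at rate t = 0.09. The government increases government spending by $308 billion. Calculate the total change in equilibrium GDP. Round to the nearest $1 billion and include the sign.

Spending multiplier = 1/(1 − c(1−t)) = 1/(1 − 0.694×0.91) = 1/0.36846 ≈ 2.714.
ΔY = k × ΔG = (+$308 billion) / 0.36846 ≈ +$836 billion.

+$836 billion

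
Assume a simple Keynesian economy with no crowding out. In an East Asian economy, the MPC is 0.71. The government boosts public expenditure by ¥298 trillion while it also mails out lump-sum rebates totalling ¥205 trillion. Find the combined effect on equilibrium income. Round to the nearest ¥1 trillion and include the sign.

+¥1,529 trillion

Expenditure multiplier = 1/(1 − MPC) = 1/(1 − 0.71) = 1/0.29 ≈ 3.448.
ΔG contributes k·ΔG = (+¥298 trillion) / 0.29 ≈ +¥1,027.6 trillion.
ΔT of −¥205 trillion changes first-round spending by −c·ΔT = +¥145.55 trillion, contributing k·(−c·ΔT) = (+¥145.55 trillion) / 0.29 ≈ +¥501.9 trillion.
Net ΔY = k(ΔG − c·ΔT) = (+¥443.55 trillion) / 0.29 ≈ +¥1,529 trillion.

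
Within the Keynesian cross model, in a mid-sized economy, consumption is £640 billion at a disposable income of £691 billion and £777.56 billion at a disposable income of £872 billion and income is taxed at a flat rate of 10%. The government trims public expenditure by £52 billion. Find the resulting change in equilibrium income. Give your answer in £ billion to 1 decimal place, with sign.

−£164.6 billion

MPC = ΔC/ΔYd = (777.56 − 640)/(872 − 691) = 137.56/181 = 0.76.
Spending multiplier = 1/(1 − c(1−t)) = 1/(1 − 0.76×0.9) = 1/0.316 ≈ 3.165.
ΔY = k × ΔG = (−£52 billion) / 0.316 ≈ −£164.6 billion.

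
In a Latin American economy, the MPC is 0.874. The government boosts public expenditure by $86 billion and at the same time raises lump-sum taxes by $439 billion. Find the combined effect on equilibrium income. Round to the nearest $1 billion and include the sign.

−$2,363 billion

Expenditure multiplier = 1/(1 − MPC) = 1/(1 − 0.874) = 1/0.126 ≈ 7.937.
ΔG contributes k·ΔG = (+$86 billion) / 0.126 ≈ +$682.5 billion.
ΔT of +$439 billion changes first-round spending by −c·ΔT = −$383.686 billion, contributing k·(−c·ΔT) = (−$383.686 billion) / 0.126 ≈ −$3,045.1 billion.
Net ΔY = k(ΔG − c·ΔT) = (−$297.686 billion) / 0.126 ≈ −$2,363 billion.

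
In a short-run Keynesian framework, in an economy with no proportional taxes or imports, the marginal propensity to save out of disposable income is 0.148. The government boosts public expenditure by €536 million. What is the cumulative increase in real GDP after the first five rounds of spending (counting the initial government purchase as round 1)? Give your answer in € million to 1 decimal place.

MPC = 1 − MPS = 1 − 0.148 = 0.852.
Round 1 adds ΔG = €536 million; each later round is MPC = 0.852 times the previous.
After 5 rounds: 536 + 456.672 + 389.084544 + 331.500031488 + 282.438026827776 = ΔG·(1 − c^5)/(1 − c) = 536 × (1 − 0.448949997868032)/0.148 ≈ €1,995.7 million.

€1,995.7 million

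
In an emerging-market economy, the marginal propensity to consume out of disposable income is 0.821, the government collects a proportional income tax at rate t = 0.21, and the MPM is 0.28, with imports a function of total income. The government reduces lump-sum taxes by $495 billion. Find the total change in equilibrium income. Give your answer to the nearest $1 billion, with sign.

A lump-sum tax change of −$495 billion shifts disposable income by +$495 billion; first-round consumption changes by −c × ΔT = −0.821 × (−$495 billion) = +$406.395 billion.
Expenditure multiplier = 1/(1 − c(1−t) + m) = 1/(1 − 0.821×0.79 + 0.28) = 1/0.63141 ≈ 1.584.
The tax multiplier is −c × k ≈ −1.3, so ΔY = k × (−c·ΔT) = (+$406.395 billion) / 0.63141 ≈ +$644 billion.

+$644 billion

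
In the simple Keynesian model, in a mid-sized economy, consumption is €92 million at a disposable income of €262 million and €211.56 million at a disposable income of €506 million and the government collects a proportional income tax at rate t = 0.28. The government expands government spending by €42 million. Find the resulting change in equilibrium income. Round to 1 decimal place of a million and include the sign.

+€64.9 million

MPC = ΔC/ΔYd = (211.56 − 92)/(506 − 262) = 119.56/244 = 0.49.
Spending multiplier = 1/(1 − c(1−t)) = 1/(1 − 0.49×0.72) = 1/0.6472 ≈ 1.545.
ΔY = k × ΔG = (+€42 million) / 0.6472 ≈ +€64.9 million.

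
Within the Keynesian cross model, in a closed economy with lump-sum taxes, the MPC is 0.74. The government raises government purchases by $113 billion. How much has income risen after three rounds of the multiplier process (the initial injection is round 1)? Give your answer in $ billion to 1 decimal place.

$258.5 billion

Round 1 adds ΔG = $113 billion; each later round is MPC = 0.74 times the previous.
After 3 rounds: 113 + 83.62 + 61.8788 = ΔG·(1 − c^3)/(1 − c) = 113 × (1 − 0.405224)/0.26 ≈ $258.5 billion.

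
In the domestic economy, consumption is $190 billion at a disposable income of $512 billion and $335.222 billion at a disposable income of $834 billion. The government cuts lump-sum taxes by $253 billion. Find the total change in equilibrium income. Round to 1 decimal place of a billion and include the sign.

+$207.8 billion

MPC = ΔC/ΔYd = (335.222 − 190)/(834 − 512) = 145.222/322 = 0.451.
A lump-sum tax change of −$253 billion shifts disposable income by +$253 billion; first-round consumption changes by −c × ΔT = −0.451 × (−$253 billion) = +$114.103 billion.
Expenditure multiplier = 1/(1 − MPC) = 1/(1 − 0.451) = 1/0.549 ≈ 1.821.
The tax multiplier is −c × k ≈ −0.821, so ΔY = k × (−c·ΔT) = (+$114.103 billion) / 0.549 ≈ +$207.8 billion.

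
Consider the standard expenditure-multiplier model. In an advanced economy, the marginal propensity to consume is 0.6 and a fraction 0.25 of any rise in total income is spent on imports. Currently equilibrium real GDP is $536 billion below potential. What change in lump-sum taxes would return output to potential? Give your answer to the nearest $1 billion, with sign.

Spending multiplier = 1/(1 − c + m) = 1/(1 − 0.6 + 0.25) = 1/0.65 ≈ 1.538.
Tax multiplier = −c·k = −0.6/0.65 ≈ −0.923. Need ΔY = +$536 billion, so ΔT = ΔY/(−c·k) = −(+$536 billion) × 0.65 / 0.6 ≈ −$581 billion.
The government should cut lump-sum taxes by $581 billion.

−$581 billion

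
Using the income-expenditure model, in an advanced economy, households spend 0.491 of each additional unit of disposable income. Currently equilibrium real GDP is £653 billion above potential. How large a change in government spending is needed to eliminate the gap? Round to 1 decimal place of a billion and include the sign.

−£332.4 billion

Spending multiplier = 1/(1 − MPC) = 1/(1 − 0.491) = 1/0.509 ≈ 1.965.
Need ΔY = −£653 billion, so ΔG = ΔY/k = (−£653 billion) × 0.509 ≈ −£332.4 billion.
The government should cut government spending by £332.4 billion.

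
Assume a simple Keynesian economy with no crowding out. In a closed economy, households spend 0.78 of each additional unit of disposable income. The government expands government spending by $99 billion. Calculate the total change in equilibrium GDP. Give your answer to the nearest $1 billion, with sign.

+$450 billion

Government-spending multiplier = 1/(1 − MPC) = 1/(1 − 0.78) = 1/0.22 ≈ 4.545.
ΔY = k × ΔG = (+$99 billion) / 0.22 = +$450 billion.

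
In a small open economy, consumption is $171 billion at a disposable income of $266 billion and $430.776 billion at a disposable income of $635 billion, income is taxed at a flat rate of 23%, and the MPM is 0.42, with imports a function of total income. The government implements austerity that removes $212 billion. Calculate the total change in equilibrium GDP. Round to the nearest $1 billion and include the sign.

MPC = ΔC/ΔYd = (430.776 − 171)/(635 − 266) = 259.776/369 = 0.704.
Spending multiplier = 1/(1 − c(1−t) + m) = 1/(1 − 0.704×0.77 + 0.42) = 1/0.87792 ≈ 1.139.
ΔY = k × ΔG = (−$212 billion) / 0.87792 ≈ −$241 billion.

−$241 billion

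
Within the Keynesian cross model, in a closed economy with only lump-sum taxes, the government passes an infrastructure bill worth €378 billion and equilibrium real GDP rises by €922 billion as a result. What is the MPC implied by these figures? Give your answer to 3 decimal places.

Implied spending multiplier k = ΔY/ΔG = 922/378 ≈ 2.4392.
Since k = 1/(1 − MPC), MPC = 1 − 1/k = 1 − ΔG/ΔY = 1 − 378/922 ≈ 0.590.

0.590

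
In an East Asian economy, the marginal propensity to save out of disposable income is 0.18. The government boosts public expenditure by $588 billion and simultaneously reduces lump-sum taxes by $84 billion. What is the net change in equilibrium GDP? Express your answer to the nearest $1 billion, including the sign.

+$3,649 billion

MPC = 1 − MPS = 1 − 0.18 = 0.82.
Expenditure multiplier = 1/(1 − MPC) = 1/(1 − 0.82) = 1/0.18 ≈ 5.556.
ΔG contributes k·ΔG = (+$588 billion) / 0.18 ≈ +$3,266.7 billion.
ΔT of −$84 billion changes first-round spending by −c·ΔT = +$68.88 billion, contributing k·(−c·ΔT) = (+$68.88 billion) / 0.18 ≈ +$382.7 billion.
Net ΔY = k(ΔG − c·ΔT) = (+$656.88 billion) / 0.18 ≈ +$3,649 billion.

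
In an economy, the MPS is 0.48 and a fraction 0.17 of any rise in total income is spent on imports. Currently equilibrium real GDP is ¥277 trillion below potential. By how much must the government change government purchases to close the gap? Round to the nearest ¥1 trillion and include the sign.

MPC = 1 − MPS = 1 − 0.48 = 0.52.
Spending multiplier = 1/(1 − c + m) = 1/(1 − 0.52 + 0.17) = 1/0.65 ≈ 1.538.
Need ΔY = +¥277 trillion, so ΔG = ΔY/k = (+¥277 trillion) × 0.65 ≈ +¥180 trillion.
The government should increase government purchases by ¥180 trillion.

+¥180 trillion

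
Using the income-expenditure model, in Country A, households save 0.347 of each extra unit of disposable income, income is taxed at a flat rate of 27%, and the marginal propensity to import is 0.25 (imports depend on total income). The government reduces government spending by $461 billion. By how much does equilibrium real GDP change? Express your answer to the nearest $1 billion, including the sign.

−$596 billion

MPC = 1 − MPS = 1 − 0.347 = 0.653.
Expenditure multiplier = 1/(1 − c(1−t) + m) = 1/(1 − 0.653×0.73 + 0.25) = 1/0.77331 ≈ 1.293.
ΔY = k × ΔG = (−$461 billion) / 0.77331 ≈ −$596 billion.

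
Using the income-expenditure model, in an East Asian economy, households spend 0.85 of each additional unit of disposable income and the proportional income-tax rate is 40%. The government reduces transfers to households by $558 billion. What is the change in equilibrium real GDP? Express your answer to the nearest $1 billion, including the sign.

−$968 billion

The transfer change shifts disposable income by −$558 billion, so first-round consumption changes by c·ΔTR = 0.85 × (−$558 billion) = −$474.3 billion.
Expenditure multiplier = 1/(1 − c(1−t)) = 1/(1 − 0.85×0.6) = 1/0.49 ≈ 2.041.
The transfer multiplier is c × k ≈ 1.735, so ΔY = k × (c·ΔTR) = (−$474.3 billion) / 0.49 ≈ −$968 billion.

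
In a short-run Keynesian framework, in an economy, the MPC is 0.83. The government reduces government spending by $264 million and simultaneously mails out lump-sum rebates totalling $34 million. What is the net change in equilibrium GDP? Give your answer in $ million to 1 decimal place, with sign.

Expenditure multiplier = 1/(1 − MPC) = 1/(1 − 0.83) = 1/0.17 ≈ 5.882.
ΔG contributes k·ΔG = (−$264 million) / 0.17 ≈ −$1,552.9 million.
ΔT of −$34 million changes first-round spending by −c·ΔT = +$28.22 million, contributing k·(−c·ΔT) = (+$28.22 million) / 0.17 = +$166 million.
Net ΔY = k(ΔG − c·ΔT) = (−$235.78 million) / 0.17 ≈ −$1,386.9 million.

−$1,386.9 million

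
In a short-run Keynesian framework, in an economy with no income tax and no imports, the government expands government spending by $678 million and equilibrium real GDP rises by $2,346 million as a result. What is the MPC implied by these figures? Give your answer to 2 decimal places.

0.71

Implied spending multiplier k = ΔY/ΔG = 2,346/678 ≈ 3.4602.
Since k = 1/(1 − MPC), MPC = 1 − 1/k = 1 − ΔG/ΔY = 1 − 678/2,346 ≈ 0.71.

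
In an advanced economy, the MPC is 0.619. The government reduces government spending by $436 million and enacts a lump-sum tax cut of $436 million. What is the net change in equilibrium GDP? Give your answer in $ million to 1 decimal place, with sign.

−$436.0 million

Expenditure multiplier = 1/(1 − MPC) = 1/(1 − 0.619) = 1/0.381 ≈ 2.625.
ΔG contributes k·ΔG = (−$436 million) / 0.381 ≈ −$1,144.4 million.
ΔT of −$436 million changes first-round spending by −c·ΔT = +$269.884 million, contributing k·(−c·ΔT) = (+$269.884 million) / 0.381 ≈ +$708.4 million.
With ΔG = ΔT and no other leakages, the balanced-budget multiplier is 1, so ΔY = ΔG = −$436 million.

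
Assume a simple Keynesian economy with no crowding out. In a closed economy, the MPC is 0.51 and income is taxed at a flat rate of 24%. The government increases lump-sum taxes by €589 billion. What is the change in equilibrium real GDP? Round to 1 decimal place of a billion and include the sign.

−€490.5 billion

A lump-sum tax change of +€589 billion shifts disposable income by −€589 billion; first-round consumption changes by −c × ΔT = −0.51 × (+€589 billion) = −€300.39 billion.
Expenditure multiplier = 1/(1 − c(1−t)) = 1/(1 − 0.51×0.76) = 1/0.6124 ≈ 1.633.
The tax multiplier is −c × k ≈ −0.833, so ΔY = k × (−c·ΔT) = (−€300.39 billion) / 0.6124 ≈ −€490.5 billion.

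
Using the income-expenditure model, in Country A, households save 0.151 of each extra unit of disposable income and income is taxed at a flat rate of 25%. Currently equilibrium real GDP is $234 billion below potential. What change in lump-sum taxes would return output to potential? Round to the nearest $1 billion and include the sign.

MPC = 1 − MPS = 1 − 0.151 = 0.849.
Spending multiplier = 1/(1 − c(1−t)) = 1/(1 − 0.849×0.75) = 1/0.36325 ≈ 2.753.
Tax multiplier = −c·k = −0.849/0.36325 ≈ −2.337. Need ΔY = +$234 billion, so ΔT = ΔY/(−c·k) = −(+$234 billion) × 0.36325 / 0.849 ≈ −$100 billion.
The government should cut lump-sum taxes by $100 billion.

−$100 billion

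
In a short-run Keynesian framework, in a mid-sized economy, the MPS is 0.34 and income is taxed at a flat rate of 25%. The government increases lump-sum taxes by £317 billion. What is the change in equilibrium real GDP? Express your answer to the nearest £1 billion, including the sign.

MPC = 1 − MPS = 1 − 0.34 = 0.66.
A lump-sum tax change of +£317 billion shifts disposable income by −£317 billion; first-round consumption changes by −c × ΔT = −0.66 × (+£317 billion) = −£209.22 billion.
Expenditure multiplier = 1/(1 − c(1−t)) = 1/(1 − 0.66×0.75) = 1/0.505 ≈ 1.98.
The tax multiplier is −c × k ≈ −1.307, so ΔY = k × (−c·ΔT) = (−£209.22 billion) / 0.505 ≈ −£414 billion.

−£414 billion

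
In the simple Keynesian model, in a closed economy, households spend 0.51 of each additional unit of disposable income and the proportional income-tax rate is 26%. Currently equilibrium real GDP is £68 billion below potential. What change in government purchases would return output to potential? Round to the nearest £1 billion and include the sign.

Spending multiplier = 1/(1 − c(1−t)) = 1/(1 − 0.51×0.74) = 1/0.6226 ≈ 1.606.
Need ΔY = +£68 billion, so ΔG = ΔY/k = (+£68 billion) × 0.6226 ≈ +£42 billion.
The government should increase government purchases by £42 billion.

+£42 billion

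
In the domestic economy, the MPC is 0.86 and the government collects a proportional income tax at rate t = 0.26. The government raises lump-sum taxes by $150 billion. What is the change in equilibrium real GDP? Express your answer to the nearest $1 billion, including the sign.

−$355 billion

A lump-sum tax change of +$150 billion shifts disposable income by −$150 billion; first-round consumption changes by −c × ΔT = −0.86 × (+$150 billion) = −$129 billion.
Expenditure multiplier = 1/(1 − c(1−t)) = 1/(1 − 0.86×0.74) = 1/0.3636 ≈ 2.75.
The tax multiplier is −c × k ≈ −2.365, so ΔY = k × (−c·ΔT) = (−$129 billion) / 0.3636 ≈ −$355 billion.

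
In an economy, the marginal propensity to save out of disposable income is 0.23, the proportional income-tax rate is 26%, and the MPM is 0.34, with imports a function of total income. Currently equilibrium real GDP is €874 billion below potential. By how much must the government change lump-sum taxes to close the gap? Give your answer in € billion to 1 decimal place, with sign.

MPC = 1 − MPS = 1 − 0.23 = 0.77.
Spending multiplier = 1/(1 − c(1−t) + m) = 1/(1 − 0.77×0.74 + 0.34) = 1/0.7702 ≈ 1.298.
Tax multiplier = −c·k = −0.77/0.7702 ≈ −1. Need ΔY = +€874 billion, so ΔT = ΔY/(−c·k) = −(+€874 billion) × 0.7702 / 0.77 ≈ −€874.2 billion.
The government should cut lump-sum taxes by €874.2 billion.

−€874.2 billion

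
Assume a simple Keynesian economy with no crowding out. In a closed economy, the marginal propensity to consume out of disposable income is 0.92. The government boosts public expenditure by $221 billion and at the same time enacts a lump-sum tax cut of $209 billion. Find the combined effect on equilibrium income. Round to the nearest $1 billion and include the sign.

Expenditure multiplier = 1/(1 − MPC) = 1/(1 − 0.92) = 1/0.08 = 12.5.
ΔG contributes k·ΔG = (+$221 billion) / 0.08 = +$2,762.5 billion.
ΔT of −$209 billion changes first-round spending by −c·ΔT = +$192.28 billion, contributing k·(−c·ΔT) = (+$192.28 billion) / 0.08 = +$2,403.5 billion.
Net ΔY = k(ΔG − c·ΔT) = (+$413.28 billion) / 0.08 = +$5,166 billion.

+$5,166 billion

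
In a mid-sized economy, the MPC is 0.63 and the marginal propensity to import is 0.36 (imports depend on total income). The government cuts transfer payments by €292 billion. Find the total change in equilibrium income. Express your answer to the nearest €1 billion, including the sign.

The transfer change shifts disposable income by −€292 billion, so first-round consumption changes by c·ΔTR = 0.63 × (−€292 billion) = −€183.96 billion.
Expenditure multiplier = 1/(1 − c + m) = 1/(1 − 0.63 + 0.36) = 1/0.73 ≈ 1.37.
The transfer multiplier is c × k ≈ 0.863, so ΔY = k × (c·ΔTR) = (−€183.96 billion) / 0.73 = −€252 billion.

−€252 billion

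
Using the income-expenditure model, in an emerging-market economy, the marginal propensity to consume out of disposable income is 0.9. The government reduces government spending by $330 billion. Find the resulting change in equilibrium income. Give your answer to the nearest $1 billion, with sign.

Spending multiplier = 1/(1 − MPC) = 1/(1 − 0.9) = 1/0.1 = 10.
ΔY = k × ΔG = (−$330 billion) / 0.1 = −$3,300 billion.

−$3,300 billion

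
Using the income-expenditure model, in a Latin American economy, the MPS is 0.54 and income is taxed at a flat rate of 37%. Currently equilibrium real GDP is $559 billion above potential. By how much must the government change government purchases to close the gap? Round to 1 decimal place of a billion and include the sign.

MPC = 1 − MPS = 1 − 0.54 = 0.46.
Spending multiplier = 1/(1 − c(1−t)) = 1/(1 − 0.46×0.63) = 1/0.7102 ≈ 1.408.
Need ΔY = −$559 billion, so ΔG = ΔY/k = (−$559 billion) × 0.7102 ≈ −$397 billion.
The government should cut government purchases by $397 billion.

−$397.0 billion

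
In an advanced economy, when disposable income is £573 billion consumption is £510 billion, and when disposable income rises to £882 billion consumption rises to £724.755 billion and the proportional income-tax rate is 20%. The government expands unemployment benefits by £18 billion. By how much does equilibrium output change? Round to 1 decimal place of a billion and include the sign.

+£28.2 billion

MPC = ΔC/ΔYd = (724.755 − 510)/(882 − 573) = 214.755/309 = 0.695.
The transfer change shifts disposable income by +£18 billion, so first-round consumption changes by c·ΔTR = 0.695 × (+£18 billion) = +£12.51 billion.
Expenditure multiplier = 1/(1 − c(1−t)) = 1/(1 − 0.695×0.8) = 1/0.444 ≈ 2.252.
The transfer multiplier is c × k ≈ 1.565, so ΔY = k × (c·ΔTR) = (+£12.51 billion) / 0.444 ≈ +£28.2 billion.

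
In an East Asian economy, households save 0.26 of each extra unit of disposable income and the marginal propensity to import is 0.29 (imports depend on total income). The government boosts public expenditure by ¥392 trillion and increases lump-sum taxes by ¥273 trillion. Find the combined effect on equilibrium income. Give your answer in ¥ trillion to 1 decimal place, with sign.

MPC = 1 − MPS = 1 − 0.26 = 0.74.
Expenditure multiplier = 1/(1 − c + m) = 1/(1 − 0.74 + 0.29) = 1/0.55 ≈ 1.818.
ΔG contributes k·ΔG = (+¥392 trillion) / 0.55 ≈ +¥712.7 trillion.
ΔT of +¥273 trillion changes first-round spending by −c·ΔT = −¥202.02 trillion, contributing k·(−c·ΔT) = (−¥202.02 trillion) / 0.55 ≈ −¥367.3 trillion.
Net ΔY = k(ΔG − c·ΔT) = (+¥189.98 trillion) / 0.55 ≈ +¥345.4 trillion.

+¥345.4 trillion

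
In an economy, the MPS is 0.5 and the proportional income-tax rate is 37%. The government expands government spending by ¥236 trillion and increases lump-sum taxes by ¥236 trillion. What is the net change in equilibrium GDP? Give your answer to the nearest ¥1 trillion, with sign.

+¥172 trillion

MPC = 1 − MPS = 1 − 0.5 = 0.5.
Expenditure multiplier = 1/(1 − c(1−t)) = 1/(1 − 0.5×0.63) = 1/0.685 ≈ 1.46.
ΔG contributes k·ΔG = (+¥236 trillion) / 0.685 ≈ +¥344.5 trillion.
ΔT of +¥236 trillion changes first-round spending by −c·ΔT = −¥118 trillion, contributing k·(−c·ΔT) = (−¥118 trillion) / 0.685 ≈ −¥172.3 trillion.
Net ΔY = k(ΔG − c·ΔT) = (+¥118 trillion) / 0.685 ≈ +¥172 trillion.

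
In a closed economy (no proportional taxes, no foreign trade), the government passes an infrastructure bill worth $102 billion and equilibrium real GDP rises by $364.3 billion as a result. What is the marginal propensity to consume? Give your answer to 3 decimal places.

Implied spending multiplier k = ΔY/ΔG = 364.3/102 ≈ 3.5716.
Since k = 1/(1 − MPC), MPC = 1 − 1/k = 1 − ΔG/ΔY = 1 − 102/364.3 ≈ 0.720.

0.720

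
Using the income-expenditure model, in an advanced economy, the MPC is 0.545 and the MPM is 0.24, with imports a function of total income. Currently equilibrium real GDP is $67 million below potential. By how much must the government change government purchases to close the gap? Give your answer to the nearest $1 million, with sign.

+$47 million

Spending multiplier = 1/(1 − c + m) = 1/(1 − 0.545 + 0.24) = 1/0.695 ≈ 1.439.
Need ΔY = +$67 million, so ΔG = ΔY/k = (+$67 million) × 0.695 ≈ +$47 million.
The government should increase government purchases by $47 million.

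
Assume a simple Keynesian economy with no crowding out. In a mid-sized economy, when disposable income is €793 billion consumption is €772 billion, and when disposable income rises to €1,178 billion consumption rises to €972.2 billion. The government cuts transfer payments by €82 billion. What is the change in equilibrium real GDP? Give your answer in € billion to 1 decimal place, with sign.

−€88.8 billion

MPC = ΔC/ΔYd = (972.2 − 772)/(1,178 − 793) = 200.2/385 = 0.52.
The transfer change shifts disposable income by −€82 billion, so first-round consumption changes by c·ΔTR = 0.52 × (−€82 billion) = −€42.64 billion.
Expenditure multiplier = 1/(1 − MPC) = 1/(1 − 0.52) = 1/0.48 ≈ 2.083.
The transfer multiplier is c × k ≈ 1.083, so ΔY = k × (c·ΔTR) = (−€42.64 billion) / 0.48 ≈ −€88.8 billion.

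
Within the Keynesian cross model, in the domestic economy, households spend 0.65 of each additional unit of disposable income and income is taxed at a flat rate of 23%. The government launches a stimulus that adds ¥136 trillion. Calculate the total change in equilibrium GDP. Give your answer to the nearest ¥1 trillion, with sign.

Expenditure multiplier = 1/(1 − c(1−t)) = 1/(1 − 0.65×0.77) = 1/0.4995 ≈ 2.002.
ΔY = k × ΔG = (+¥136 trillion) / 0.4995 ≈ +¥272 trillion.

+¥272 trillion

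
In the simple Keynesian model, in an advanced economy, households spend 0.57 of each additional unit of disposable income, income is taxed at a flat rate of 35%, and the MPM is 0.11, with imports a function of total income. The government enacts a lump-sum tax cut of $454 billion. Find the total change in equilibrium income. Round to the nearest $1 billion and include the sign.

+$350 billion

A lump-sum tax change of −$454 billion shifts disposable income by +$454 billion; first-round consumption changes by −c × ΔT = −0.57 × (−$454 billion) = +$258.78 billion.
Expenditure multiplier = 1/(1 − c(1−t) + m) = 1/(1 − 0.57×0.65 + 0.11) = 1/0.7395 ≈ 1.352.
The tax multiplier is −c × k ≈ −0.771, so ΔY = k × (−c·ΔT) = (+$258.78 billion) / 0.7395 ≈ +$350 billion.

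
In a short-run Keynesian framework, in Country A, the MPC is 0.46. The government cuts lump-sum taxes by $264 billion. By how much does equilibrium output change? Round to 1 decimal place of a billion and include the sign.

A lump-sum tax change of −$264 billion shifts disposable income by +$264 billion; first-round consumption changes by −c × ΔT = −0.46 × (−$264 billion) = +$121.44 billion.
Expenditure multiplier = 1/(1 − MPC) = 1/(1 − 0.46) = 1/0.54 ≈ 1.852.
The tax multiplier is −c × k ≈ −0.852, so ΔY = k × (−c·ΔT) = (+$121.44 billion) / 0.54 ≈ +$224.9 billion.

+$224.9 billion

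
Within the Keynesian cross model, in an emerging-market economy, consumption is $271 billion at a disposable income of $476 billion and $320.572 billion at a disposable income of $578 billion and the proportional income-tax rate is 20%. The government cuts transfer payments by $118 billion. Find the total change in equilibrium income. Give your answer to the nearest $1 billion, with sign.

−$94 billion

MPC = ΔC/ΔYd = (320.572 − 271)/(578 − 476) = 49.572/102 = 0.486.
The transfer change shifts disposable income by −$118 billion, so first-round consumption changes by c·ΔTR = 0.486 × (−$118 billion) = −$57.348 billion.
Expenditure multiplier = 1/(1 − c(1−t)) = 1/(1 − 0.486×0.8) = 1/0.6112 ≈ 1.636.
The transfer multiplier is c × k ≈ 0.795, so ΔY = k × (c·ΔTR) = (−$57.348 billion) / 0.6112 ≈ −$94 billion.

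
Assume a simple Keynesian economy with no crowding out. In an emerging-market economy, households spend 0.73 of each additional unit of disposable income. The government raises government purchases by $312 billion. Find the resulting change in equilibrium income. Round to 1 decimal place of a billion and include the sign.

Government-spending multiplier = 1/(1 − MPC) = 1/(1 − 0.73) = 1/0.27 ≈ 3.704.
ΔY = k × ΔG = (+$312 billion) / 0.27 ≈ +$1,155.6 billion.

+$1,155.6 billion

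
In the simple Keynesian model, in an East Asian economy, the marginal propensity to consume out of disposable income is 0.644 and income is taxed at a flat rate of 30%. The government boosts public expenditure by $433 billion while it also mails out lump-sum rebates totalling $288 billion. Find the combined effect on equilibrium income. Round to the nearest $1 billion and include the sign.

Expenditure multiplier = 1/(1 − c(1−t)) = 1/(1 − 0.644×0.7) = 1/0.5492 ≈ 1.821.
ΔG contributes k·ΔG = (+$433 billion) / 0.5492 ≈ +$788.4 billion.
ΔT of −$288 billion changes first-round spending by −c·ΔT = +$185.472 billion, contributing k·(−c·ΔT) = (+$185.472 billion) / 0.5492 ≈ +$337.7 billion.
Net ΔY = k(ΔG − c·ΔT) = (+$618.472 billion) / 0.5492 ≈ +$1,126 billion.

+$1,126 billion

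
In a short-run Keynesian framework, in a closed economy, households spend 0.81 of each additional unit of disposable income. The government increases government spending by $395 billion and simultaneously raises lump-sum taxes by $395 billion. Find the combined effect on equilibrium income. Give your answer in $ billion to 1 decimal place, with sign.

Expenditure multiplier = 1/(1 − MPC) = 1/(1 − 0.81) = 1/0.19 ≈ 5.263.
ΔG contributes k·ΔG = (+$395 billion) / 0.19 ≈ +$2,078.9 billion.
ΔT of +$395 billion changes first-round spending by −c·ΔT = −$319.95 billion, contributing k·(−c·ΔT) = (−$319.95 billion) / 0.19 ≈ −$1,683.9 billion.
With ΔG = ΔT and no other leakages, the balanced-budget multiplier is 1, so ΔY = ΔG = +$395 billion.

+$395.0 billion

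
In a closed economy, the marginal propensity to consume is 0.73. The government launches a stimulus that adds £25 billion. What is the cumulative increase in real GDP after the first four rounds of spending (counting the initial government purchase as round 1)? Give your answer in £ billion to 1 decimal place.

Round 1 adds ΔG = £25 billion; each later round is MPC = 0.73 times the previous.
After 4 rounds: 25 + 18.25 + 13.3225 + 9.725425 = ΔG·(1 − c^4)/(1 − c) = 25 × (1 − 0.28398241)/0.27 ≈ £66.3 billion.

£66.3 billion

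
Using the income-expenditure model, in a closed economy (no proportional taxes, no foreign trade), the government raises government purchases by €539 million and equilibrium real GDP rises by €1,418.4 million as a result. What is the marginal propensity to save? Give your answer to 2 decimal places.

Implied spending multiplier k = ΔY/ΔG = 1,418.4/539 ≈ 2.6315.
Since k = 1/(1 − MPC), MPC = 1 − 1/k = 1 − ΔG/ΔY = 1 − 539/1,418.4 ≈ 0.62.
MPS = 1 − MPC = 0.38.

0.38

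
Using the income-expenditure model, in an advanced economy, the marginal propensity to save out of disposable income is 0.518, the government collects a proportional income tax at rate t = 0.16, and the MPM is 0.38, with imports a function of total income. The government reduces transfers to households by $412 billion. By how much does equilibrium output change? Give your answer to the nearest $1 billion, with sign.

MPC = 1 − MPS = 1 − 0.518 = 0.482.
The transfer change shifts disposable income by −$412 billion, so first-round consumption changes by c·ΔTR = 0.482 × (−$412 billion) = −$198.584 billion.
Expenditure multiplier = 1/(1 − c(1−t) + m) = 1/(1 − 0.482×0.84 + 0.38) = 1/0.97512 ≈ 1.026.
The transfer multiplier is c × k ≈ 0.494, so ΔY = k × (c·ΔTR) = (−$198.584 billion) / 0.97512 ≈ −$204 billion.

−$204 billion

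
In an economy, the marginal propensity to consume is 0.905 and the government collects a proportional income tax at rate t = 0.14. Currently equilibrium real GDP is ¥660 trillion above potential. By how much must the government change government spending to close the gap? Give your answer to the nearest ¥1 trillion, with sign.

Spending multiplier = 1/(1 − c(1−t)) = 1/(1 − 0.905×0.86) = 1/0.2217 ≈ 4.511.
Need ΔY = −¥660 trillion, so ΔG = ΔY/k = (−¥660 trillion) × 0.2217 ≈ −¥146 trillion.
The government should cut government spending by ¥146 trillion.

−¥146 trillion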